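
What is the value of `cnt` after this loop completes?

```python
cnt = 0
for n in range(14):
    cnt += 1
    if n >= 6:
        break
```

Loop breaks when n reaches 6, cnt is 7
`cnt` takes the values: 0 → 1 → 2 → 3 → 4 → 5 → 6 → 7

Answer: 7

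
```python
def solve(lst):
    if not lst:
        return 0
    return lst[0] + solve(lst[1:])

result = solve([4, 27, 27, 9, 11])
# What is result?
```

4 + 27 + 27 + 9 + 11 + 0 = 78

Answer: 78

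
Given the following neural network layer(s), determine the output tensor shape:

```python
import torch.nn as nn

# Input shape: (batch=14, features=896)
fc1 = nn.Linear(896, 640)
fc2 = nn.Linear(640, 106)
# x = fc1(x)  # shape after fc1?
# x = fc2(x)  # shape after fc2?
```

Input: (14, 896) -> after fc1: (14, 640) -> Output: (14, 106)

Answer: (14, 106)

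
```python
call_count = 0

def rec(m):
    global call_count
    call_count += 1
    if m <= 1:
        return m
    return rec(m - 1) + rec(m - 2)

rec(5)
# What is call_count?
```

Calls(m) = 1 + Calls(m-1) + Calls(m-2); Calls(0)=Calls(1)=1. For m=5 this gives 15.

Answer: 15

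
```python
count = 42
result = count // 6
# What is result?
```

Trace:
`count = 42` → count = 42
`result = count // 6` → result = 7
So result = 7

Answer: 7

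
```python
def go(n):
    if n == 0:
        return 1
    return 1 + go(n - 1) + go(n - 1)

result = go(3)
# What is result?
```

go(n) = 1 + 2·go(n-1), go(0)=1. Closed form: (1+1)·2^3 - 1 = 15.

Answer: 15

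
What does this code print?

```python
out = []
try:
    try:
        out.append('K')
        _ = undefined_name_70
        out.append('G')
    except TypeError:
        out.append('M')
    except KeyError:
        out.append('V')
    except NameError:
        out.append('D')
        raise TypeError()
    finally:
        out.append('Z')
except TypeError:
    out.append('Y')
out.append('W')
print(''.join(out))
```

Execution trace: 'K' (inner try body) → 'D' (inner except NameError) → 'Z' (inner finally) → 'Y' (outer except TypeError) → 'W' (after the try/except). Output: KDZYW

Answer: KDZYW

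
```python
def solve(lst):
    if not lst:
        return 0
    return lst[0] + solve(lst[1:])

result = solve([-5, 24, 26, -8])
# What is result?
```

(-5) + 24 + 26 + (-8) + 0 = 37

Answer: 37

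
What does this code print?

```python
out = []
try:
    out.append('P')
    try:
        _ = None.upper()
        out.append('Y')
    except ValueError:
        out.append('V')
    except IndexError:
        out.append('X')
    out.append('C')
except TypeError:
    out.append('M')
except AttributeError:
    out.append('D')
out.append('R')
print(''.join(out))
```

Execution trace: 'P' (try body) → 'D' (except AttributeError) → 'R' (after the try/except). Output: PDR

Answer: PDR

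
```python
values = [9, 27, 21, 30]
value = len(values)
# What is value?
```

Trace:
`values = [9, 27, 21, 30]` → values = [9, 27, 21, 30]
`value = len(values)` → value = 4
So value = 4

Answer: 4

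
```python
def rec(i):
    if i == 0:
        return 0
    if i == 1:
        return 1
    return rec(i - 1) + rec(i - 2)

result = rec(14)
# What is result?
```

Build up from base cases: rec(0)=0, rec(1)=1, rec(2)=1, rec(3)=2, rec(4)=3, rec(5)=5, rec(6)=8, ..., rec(14)=377

Answer: 377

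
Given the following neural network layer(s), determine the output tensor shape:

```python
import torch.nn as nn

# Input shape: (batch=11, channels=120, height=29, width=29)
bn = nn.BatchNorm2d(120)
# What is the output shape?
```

Input: (11, 120, 29, 29) -> Output: (11, 120, 29, 29)

Answer: (11, 120, 29, 29)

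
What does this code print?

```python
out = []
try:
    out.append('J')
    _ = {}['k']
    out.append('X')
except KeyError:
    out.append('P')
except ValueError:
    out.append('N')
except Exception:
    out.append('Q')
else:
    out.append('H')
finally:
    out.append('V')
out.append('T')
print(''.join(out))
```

Execution trace: 'J' (try body) → 'P' (except KeyError) → 'V' (finally) → 'T' (after the try/except). Output: JPVT

Answer: JPVT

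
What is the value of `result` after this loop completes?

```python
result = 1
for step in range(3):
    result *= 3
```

3^3 = 27
`result` takes the values: 1 → 3 → 9 → 27

Answer: 27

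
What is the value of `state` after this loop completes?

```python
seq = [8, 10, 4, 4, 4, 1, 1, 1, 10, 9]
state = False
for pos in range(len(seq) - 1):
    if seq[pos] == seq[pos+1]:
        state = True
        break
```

Check consecutive duplicates in [8, 10, 4, 4, 4, 1, 1, 1, 10, 9]
`state` takes the values: False → True

Answer: True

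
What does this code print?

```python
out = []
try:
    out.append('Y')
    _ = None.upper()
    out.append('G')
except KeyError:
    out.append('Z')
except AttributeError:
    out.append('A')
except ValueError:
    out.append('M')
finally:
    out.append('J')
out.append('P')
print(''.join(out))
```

Execution trace: 'Y' (try body) → 'A' (except AttributeError) → 'J' (finally) → 'P' (after the try/except). Output: YAJP

Answer: YAJP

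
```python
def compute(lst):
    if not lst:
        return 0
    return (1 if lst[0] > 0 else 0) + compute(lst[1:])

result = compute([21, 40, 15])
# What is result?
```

Count of positive elements in [21, 40, 15] = 3

Answer: 3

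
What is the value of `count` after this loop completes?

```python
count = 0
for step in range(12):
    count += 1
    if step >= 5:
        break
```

Loop breaks when step reaches 5, count is 6
`count` takes the values: 0 → 1 → 2 → 3 → 4 → 5 → 6

Answer: 6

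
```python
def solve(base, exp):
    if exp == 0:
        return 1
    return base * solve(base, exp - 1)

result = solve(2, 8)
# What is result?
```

solve(2, 8) = 2 * 2 * 2 * 2 * 2 * 2 * 2 * 2 = 256

Answer: 256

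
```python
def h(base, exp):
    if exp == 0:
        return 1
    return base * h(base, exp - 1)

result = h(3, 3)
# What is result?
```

h(3, 3) = 3 * 3 * 3 = 27

Answer: 27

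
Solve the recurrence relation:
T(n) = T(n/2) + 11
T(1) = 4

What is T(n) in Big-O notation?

Each step divides n by 2 and adds 11. After log_2(n) steps we reach T(1)=4. So T(n) = 11·log_2(n) + 4 = O(log n).

Answer: O(log n)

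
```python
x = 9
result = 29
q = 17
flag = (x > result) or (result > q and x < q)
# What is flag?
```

Trace:
`x = 9` → x = 9
`result = 29` → result = 29
`q = 17` → q = 17
`flag = (x > result) or (result > q and x < q)` → flag = True
So flag = True

Answer: True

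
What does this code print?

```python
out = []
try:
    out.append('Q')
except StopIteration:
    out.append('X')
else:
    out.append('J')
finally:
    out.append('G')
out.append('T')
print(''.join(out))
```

Execution trace: 'Q' (try body, no exception) → 'J' (else) → 'G' (finally) → 'T' (after the try/except). Output: QJGT

Answer: QJGT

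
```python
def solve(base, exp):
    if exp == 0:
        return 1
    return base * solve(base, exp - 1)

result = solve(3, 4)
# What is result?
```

solve(3, 4) = 3 * 3 * 3 * 3 = 81

Answer: 81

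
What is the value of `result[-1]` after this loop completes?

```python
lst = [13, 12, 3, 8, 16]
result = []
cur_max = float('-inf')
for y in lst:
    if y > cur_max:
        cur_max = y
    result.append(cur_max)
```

Running max ends at 16
`result` takes the values: [] → [13] → [13, 13] → [13, 13, 13] → [13, 13, 13, 13] → [13, 13, 13, 13, 16]
So `result[-1]` = 16

Answer: 16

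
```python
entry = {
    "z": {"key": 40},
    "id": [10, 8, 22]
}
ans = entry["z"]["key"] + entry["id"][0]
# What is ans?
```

Trace:
`entry = { ...` → entry = {'z': {'key': 40}, 'id': [10, 8, 22]}
`ans = entry["z"]["key"] + entry["id"][0]` → ans = 50
So ans = 50

Answer: 50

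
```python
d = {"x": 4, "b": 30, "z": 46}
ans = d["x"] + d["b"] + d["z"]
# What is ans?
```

Trace:
`d = {"x": 4, "b": 30, "z": 46}` → d = {'x': 4, 'b': 30, 'z': 46}
`ans = d["x"] + d["b"] + d["z"]` → ans = 80
So ans = 80

Answer: 80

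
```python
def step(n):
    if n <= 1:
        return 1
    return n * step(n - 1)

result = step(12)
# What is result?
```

step(12) = 12 * 11 * 10 * 9 * 8 * 7 * 6 * 5 * 4 * 3 * 2 * 1 = 479001600

Answer: 479001600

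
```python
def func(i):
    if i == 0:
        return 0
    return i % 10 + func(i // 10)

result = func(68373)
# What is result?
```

Sum of digits of 68373: 3 + 7 + 3 + 8 + 6 = 27

Answer: 27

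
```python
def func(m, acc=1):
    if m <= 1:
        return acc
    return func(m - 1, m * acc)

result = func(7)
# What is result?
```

Accumulator trace (n, acc): (7, 1) -> (6, 7) -> (5, 42) -> (4, 210) -> (3, 840) -> (2, 2520) -> (1, 5040) -> return 5040

Answer: 5040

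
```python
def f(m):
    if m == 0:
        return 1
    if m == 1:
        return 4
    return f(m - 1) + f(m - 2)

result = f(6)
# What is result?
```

Build up from base cases: f(0)=1, f(1)=4, f(2)=5, f(3)=9, f(4)=14, f(5)=23, f(6)=37

Answer: 37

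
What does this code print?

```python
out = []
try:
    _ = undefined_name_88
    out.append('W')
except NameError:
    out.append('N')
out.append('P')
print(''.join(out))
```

Execution trace: 'N' (except NameError) → 'P' (after the try/except). Output: NP

Answer: NP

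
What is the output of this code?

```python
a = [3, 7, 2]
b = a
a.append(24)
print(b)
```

Key concept: basic list aliasing.
Step by step:
`a = [3, 7, 2]` → a = [3, 7, 2]
`b = a` → b = [3, 7, 2] (same object as a)
`a.append(24)` → a = [3, 7, 2, 24] (same object as b); b = [3, 7, 2, 24] (same object as a)
`print(b)` → prints [3, 7, 2, 24]

Answer: [3, 7, 2, 24]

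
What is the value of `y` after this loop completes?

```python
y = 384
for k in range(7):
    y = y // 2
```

Halve 7 times: 384 // 2^7 = 3
`y` takes the values: 384 → 192 → 96 → 48 → 24 → 12 → 6 → 3

Answer: 3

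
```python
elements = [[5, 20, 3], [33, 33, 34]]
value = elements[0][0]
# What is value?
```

Trace:
`elements = [[5, 20, 3], [33, 33, 34]]` → elements = [[5, 20, 3], [33, 33, 34]]
`value = elements[0][0]` → value = 5
So value = 5

Answer: 5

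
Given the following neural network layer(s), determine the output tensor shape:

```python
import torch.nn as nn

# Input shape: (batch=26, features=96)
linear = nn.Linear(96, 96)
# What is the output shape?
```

Input: (26, 96) -> Output: (26, 96)

Answer: (26, 96)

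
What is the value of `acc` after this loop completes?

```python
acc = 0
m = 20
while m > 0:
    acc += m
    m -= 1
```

Sum 20 down to 1
`acc` takes the values: 0 → 20 → 39 → 57 → 74 → 90 → 105 → 119 → 132 → 144 → 155 → 165 → 174 → 182 → 189 → 195 → 200 → 204 → 207 → 209 → 210

Answer: 210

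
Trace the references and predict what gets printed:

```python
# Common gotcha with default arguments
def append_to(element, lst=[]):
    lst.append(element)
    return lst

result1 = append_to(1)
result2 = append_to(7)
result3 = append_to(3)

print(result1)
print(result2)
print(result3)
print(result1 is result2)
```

Key concept: mutable default argument gotcha.
Step by step:
`result1 = append_to(1)` → result1 = [1]
`result2 = append_to(7)` → result1 = [1, 7] (same object as result2); result2 = [1, 7] (same object as result1)
`result3 = append_to(3)` → result1 = [1, 7, 3] (same object as result2, result3); result2 = [1, 7, 3] (same object as result1, result3); result3 = [1, 7, 3] (same object as result1, result2)
`print(result1)` → prints [1, 7, 3]
`print(result2)` → prints [1, 7, 3]
`print(result3)` → prints [1, 7, 3]
`print(result1 is result2)` → prints True

Answer:
[1, 7, 3]
[1, 7, 3]
[1, 7, 3]
True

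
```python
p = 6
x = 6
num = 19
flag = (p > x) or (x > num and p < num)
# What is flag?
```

Trace:
`p = 6` → p = 6
`x = 6` → x = 6
`num = 19` → num = 19
`flag = (p > x) or (x > num and p < num)` → flag = False
So flag = False

Answer: False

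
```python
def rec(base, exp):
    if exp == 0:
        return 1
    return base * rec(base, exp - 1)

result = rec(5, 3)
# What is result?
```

rec(5, 3) = 5 * 5 * 5 = 125

Answer: 125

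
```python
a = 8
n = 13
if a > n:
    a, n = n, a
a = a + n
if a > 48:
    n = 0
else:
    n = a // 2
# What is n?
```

Trace:
`a = 8` → a = 8
`n = 13` → n = 13
`if a > n: ...` → a > n is False → no variable changes
`a = a + n` → a = 21
`if a > 48: ...` → a > 48 is False, take else branch → n = 10
So n = 10

Answer: 10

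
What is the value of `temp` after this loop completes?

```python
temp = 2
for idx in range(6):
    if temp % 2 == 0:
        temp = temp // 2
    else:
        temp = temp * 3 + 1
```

Collatz-style transformation from 2
`temp` takes the values: 2 → 1 → 4 → 2 → 1 → 4 → 2

Answer: 2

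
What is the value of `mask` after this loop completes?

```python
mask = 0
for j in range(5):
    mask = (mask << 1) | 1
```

Build 5 consecutive 1-bits: 0b11111
`mask` takes the values: 0 → 1 → 3 → 7 → 15 → 31

Answer: 31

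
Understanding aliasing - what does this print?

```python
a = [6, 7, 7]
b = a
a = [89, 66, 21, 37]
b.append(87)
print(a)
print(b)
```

Key concept: rebinding vs mutation: a is rebound to a new list, b still points at the original.
Step by step:
`a = [6, 7, 7]` → a = [6, 7, 7]
`b = a` → b = [6, 7, 7] (same object as a)
`a = [89, 66, 21, 37]` → a = [89, 66, 21, 37]
`b.append(87)` → b = [6, 7, 7, 87]
`print(a)` → prints [89, 66, 21, 37]
`print(b)` → prints [6, 7, 7, 87]

Answer:
[89, 66, 21, 37]
[6, 7, 7, 87]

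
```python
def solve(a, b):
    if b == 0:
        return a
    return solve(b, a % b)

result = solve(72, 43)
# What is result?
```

solve(72, 43) -> solve(43, 29) -> solve(29, 14) -> solve(14, 1) -> solve(1, 0) -> 1

Answer: 1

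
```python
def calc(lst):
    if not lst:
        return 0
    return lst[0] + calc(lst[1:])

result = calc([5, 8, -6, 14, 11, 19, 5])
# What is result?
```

5 + 8 + (-6) + 14 + 11 + 19 + 5 + 0 = 56

Answer: 56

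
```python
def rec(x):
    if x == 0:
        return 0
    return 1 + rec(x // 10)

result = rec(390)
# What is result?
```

Count of digits of 390: 3

Answer: 3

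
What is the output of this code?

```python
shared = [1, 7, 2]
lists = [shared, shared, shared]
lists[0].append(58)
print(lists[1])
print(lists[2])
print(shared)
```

Key concept: list of same reference.
Step by step:
`shared = [1, 7, 2]` → shared = [1, 7, 2]
`lists = [shared, shared, shared]` → lists = [[1, 7, 2], [1, 7, 2], [1, 7, 2]]
`lists[0].append(58)` → shared = [1, 7, 2, 58]; lists = [[1, 7, 2, 58], [1, 7, 2, 58], [1, 7, 2, 58]]
`print(lists[1])` → prints [1, 7, 2, 58]
`print(lists[2])` → prints [1, 7, 2, 58]
`print(shared)` → prints [1, 7, 2, 58]

Answer:
[1, 7, 2, 58]
[1, 7, 2, 58]
[1, 7, 2, 58]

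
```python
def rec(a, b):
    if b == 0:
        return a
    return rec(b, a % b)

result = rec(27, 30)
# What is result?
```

rec(27, 30) -> rec(30, 27) -> rec(27, 3) -> rec(3, 0) -> 3

Answer: 3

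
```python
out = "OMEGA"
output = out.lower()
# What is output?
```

Trace:
`out = "OMEGA"` → out = 'OMEGA'
`output = out.lower()` → output = 'omega'
So output = 'omega'

Answer: 'omega'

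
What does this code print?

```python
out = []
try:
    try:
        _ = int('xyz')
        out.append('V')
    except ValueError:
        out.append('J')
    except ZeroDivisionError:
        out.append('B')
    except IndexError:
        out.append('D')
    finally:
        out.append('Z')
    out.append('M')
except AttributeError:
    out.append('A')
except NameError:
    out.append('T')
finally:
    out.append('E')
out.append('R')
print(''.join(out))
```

Execution trace: 'J' (inner except ValueError) → 'Z' (inner finally) → 'M' (try body, no exception) → 'E' (finally) → 'R' (after the try/except). Output: JZMER

Answer: JZMER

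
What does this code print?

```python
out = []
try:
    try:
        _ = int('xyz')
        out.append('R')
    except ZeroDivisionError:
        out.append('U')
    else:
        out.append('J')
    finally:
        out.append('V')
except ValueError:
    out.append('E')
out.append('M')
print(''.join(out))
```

Execution trace: 'V' (inner finally) → 'E' (outer except ValueError) → 'M' (after the try/except). Output: VEM

Answer: VEM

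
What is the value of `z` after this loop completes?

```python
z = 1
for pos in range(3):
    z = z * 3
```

Multiply by 3, 3 times: 1 * 3^3 = 27
`z` takes the values: 1 → 3 → 9 → 27

Answer: 27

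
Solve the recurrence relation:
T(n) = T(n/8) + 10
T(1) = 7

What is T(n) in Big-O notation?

Each step divides n by 8 and adds 10. After log_8(n) steps we reach T(1)=7. So T(n) = 10·log_8(n) + 7 = O(log n).

Answer: O(log n)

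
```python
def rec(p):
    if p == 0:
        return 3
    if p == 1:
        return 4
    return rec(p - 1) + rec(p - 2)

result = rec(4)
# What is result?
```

Build up from base cases: rec(0)=3, rec(1)=4, rec(2)=7, rec(3)=11, rec(4)=18

Answer: 18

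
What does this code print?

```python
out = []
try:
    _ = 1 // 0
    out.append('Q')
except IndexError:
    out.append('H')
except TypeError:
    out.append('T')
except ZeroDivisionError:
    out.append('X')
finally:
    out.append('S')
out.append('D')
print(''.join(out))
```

Execution trace: 'X' (except ZeroDivisionError) → 'S' (finally) → 'D' (after the try/except). Output: XSD

Answer: XSD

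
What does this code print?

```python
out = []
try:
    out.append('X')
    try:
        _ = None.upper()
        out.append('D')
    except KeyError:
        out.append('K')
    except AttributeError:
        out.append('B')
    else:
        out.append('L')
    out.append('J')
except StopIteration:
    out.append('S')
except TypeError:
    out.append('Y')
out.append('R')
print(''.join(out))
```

Execution trace: 'X' (try body) → 'B' (inner except AttributeError) → 'J' (try body, no exception) → 'R' (after the try/except). Output: XBJR

Answer: XBJR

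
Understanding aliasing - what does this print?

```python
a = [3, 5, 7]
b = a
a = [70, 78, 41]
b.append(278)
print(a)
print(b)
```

Key concept: rebinding vs mutation: a is rebound to a new list, b still points at the original.
Step by step:
`a = [3, 5, 7]` → a = [3, 5, 7]
`b = a` → b = [3, 5, 7] (same object as a)
`a = [70, 78, 41]` → a = [70, 78, 41]
`b.append(278)` → b = [3, 5, 7, 278]
`print(a)` → prints [70, 78, 41]
`print(b)` → prints [3, 5, 7, 278]

Answer:
[70, 78, 41]
[3, 5, 7, 278]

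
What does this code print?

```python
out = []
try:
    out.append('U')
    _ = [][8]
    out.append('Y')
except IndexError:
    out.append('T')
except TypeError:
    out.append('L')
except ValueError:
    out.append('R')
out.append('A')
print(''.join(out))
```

Execution trace: 'U' (try body) → 'T' (except IndexError) → 'A' (after the try/except). Output: UTA

Answer: UTA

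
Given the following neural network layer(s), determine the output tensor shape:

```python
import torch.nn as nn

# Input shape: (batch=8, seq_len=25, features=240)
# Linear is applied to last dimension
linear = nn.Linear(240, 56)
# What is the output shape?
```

Input: (8, 25, 240) -> Output: (8, 25, 56)

Answer: (8, 25, 56)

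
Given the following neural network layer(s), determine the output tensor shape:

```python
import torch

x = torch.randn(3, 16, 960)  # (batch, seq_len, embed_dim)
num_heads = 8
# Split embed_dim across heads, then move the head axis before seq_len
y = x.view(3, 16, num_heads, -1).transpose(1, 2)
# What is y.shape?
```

Input: (3, 16, 960) -> head_dim = 960 // 8 = 120; after view: (3, 16, 8, 120) -> after transpose(1, 2): (3, 8, 16, 120) -> Output: (3, 8, 16, 120)

Answer: (3, 8, 16, 120)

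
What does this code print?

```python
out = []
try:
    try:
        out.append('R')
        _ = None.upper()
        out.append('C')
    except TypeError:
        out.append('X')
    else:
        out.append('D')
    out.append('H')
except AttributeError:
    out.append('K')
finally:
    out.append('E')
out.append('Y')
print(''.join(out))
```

Execution trace: 'R' (inner try body) → 'K' (except AttributeError) → 'E' (finally) → 'Y' (after the try/except). Output: RKEY

Answer: RKEY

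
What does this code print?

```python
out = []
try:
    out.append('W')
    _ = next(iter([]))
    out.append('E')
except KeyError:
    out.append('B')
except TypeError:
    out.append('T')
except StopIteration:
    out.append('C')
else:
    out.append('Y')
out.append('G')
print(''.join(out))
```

Execution trace: 'W' (try body) → 'C' (except StopIteration) → 'G' (after the try/except). Output: WCG

Answer: WCG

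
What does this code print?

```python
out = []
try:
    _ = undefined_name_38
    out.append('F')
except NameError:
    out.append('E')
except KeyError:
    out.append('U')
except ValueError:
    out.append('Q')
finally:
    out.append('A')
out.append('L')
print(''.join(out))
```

Execution trace: 'E' (except NameError) → 'A' (finally) → 'L' (after the try/except). Output: EAL

Answer: EAL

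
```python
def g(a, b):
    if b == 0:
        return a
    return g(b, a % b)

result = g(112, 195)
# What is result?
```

g(112, 195) -> g(195, 112) -> g(112, 83) -> g(83, 29) -> g(29, 25) -> g(25, 4) -> g(4, 1) -> g(1, 0) -> 1

Answer: 1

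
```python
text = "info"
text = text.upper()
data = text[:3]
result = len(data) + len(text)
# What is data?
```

Trace:
`text = "info"` → text = 'info'
`text = text.upper()` → text = 'INFO'
`data = text[:3]` → data = 'INF'
`result = len(data) + len(text)` → result = 7
So data = 'INF'

Answer: 'INF'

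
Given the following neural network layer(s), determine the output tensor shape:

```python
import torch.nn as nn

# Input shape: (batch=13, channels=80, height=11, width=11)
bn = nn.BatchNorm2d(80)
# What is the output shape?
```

Input: (13, 80, 11, 11) -> Output: (13, 80, 11, 11)

Answer: (13, 80, 11, 11)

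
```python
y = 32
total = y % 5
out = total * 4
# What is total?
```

Trace:
`y = 32` → y = 32
`total = y % 5` → total = 2
`out = total * 4` → out = 8
So total = 2

Answer: 2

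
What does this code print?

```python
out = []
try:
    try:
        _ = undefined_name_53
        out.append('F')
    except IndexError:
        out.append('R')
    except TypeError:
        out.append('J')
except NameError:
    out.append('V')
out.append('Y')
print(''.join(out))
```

Execution trace: 'V' (outer except NameError) → 'Y' (after the try/except). Output: VY

Answer: VY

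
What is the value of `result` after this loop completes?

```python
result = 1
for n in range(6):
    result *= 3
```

3^6 = 729
`result` takes the values: 1 → 3 → 9 → 27 → 81 → 243 → 729

Answer: 729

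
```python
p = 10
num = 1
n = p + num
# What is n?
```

Trace:
`p = 10` → p = 10
`num = 1` → num = 1
`n = p + num` → n = 11
So n = 11

Answer: 11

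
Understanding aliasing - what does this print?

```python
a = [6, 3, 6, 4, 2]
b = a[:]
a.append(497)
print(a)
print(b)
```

Key concept: slice [:] creates copy.
Step by step:
`a = [6, 3, 6, 4, 2]` → a = [6, 3, 6, 4, 2]
`b = a[:]` → b = [6, 3, 6, 4, 2]
`a.append(497)` → a = [6, 3, 6, 4, 2, 497]
`print(a)` → prints [6, 3, 6, 4, 2, 497]
`print(b)` → prints [6, 3, 6, 4, 2]

Answer:
[6, 3, 6, 4, 2, 497]
[6, 3, 6, 4, 2]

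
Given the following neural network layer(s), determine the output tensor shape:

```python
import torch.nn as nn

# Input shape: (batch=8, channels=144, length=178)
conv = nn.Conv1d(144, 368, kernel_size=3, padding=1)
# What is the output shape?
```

Input: (8, 144, 178) -> Output: (8, 368, 178)

Answer: (8, 368, 178)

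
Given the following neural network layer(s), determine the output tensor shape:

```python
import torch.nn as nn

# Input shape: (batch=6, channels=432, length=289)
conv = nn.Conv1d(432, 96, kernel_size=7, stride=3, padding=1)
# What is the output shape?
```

Input: (6, 432, 289) -> Output: (6, 96, 95)

Answer: (6, 96, 95)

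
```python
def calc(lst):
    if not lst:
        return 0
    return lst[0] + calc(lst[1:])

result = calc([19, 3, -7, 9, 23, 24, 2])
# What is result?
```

19 + 3 + (-7) + 9 + 23 + 24 + 2 + 0 = 73

Answer: 73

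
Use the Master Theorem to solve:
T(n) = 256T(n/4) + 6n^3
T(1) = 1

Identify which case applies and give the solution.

a=256, b=4, f(n)=6n^3. log_4(256) = 4. Since c=3 < 4, Case 1 applies: T(n) = Θ(n^log_b(a)) = O(n^4).

Answer: O(n^4) - Case 1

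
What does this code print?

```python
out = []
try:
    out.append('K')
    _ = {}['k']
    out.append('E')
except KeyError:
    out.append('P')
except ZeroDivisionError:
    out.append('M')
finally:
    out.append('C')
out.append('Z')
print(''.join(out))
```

Execution trace: 'K' (try body) → 'P' (except KeyError) → 'C' (finally) → 'Z' (after the try/except). Output: KPCZ

Answer: KPCZ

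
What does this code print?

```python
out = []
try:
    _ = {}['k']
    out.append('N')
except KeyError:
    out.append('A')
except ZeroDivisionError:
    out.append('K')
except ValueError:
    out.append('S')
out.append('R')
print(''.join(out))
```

Execution trace: 'A' (except KeyError) → 'R' (after the try/except). Output: AR

Answer: AR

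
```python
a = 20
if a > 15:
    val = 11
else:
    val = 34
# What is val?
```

Trace:
`a = 20` → a = 20
`if a > 15: ...` → a > 15 is True → val = 11
So val = 11

Answer: 11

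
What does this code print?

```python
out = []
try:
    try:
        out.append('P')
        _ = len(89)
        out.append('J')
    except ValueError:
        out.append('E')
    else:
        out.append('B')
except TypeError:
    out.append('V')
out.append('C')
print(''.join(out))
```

Execution trace: 'P' (inner try body) → 'V' (outer except TypeError) → 'C' (after the try/except). Output: PVC

Answer: PVC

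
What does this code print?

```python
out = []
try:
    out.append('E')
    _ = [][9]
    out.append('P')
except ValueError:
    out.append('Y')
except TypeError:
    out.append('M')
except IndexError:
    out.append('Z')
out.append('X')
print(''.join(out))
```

Execution trace: 'E' (try body) → 'Z' (except IndexError) → 'X' (after the try/except). Output: EZX

Answer: EZX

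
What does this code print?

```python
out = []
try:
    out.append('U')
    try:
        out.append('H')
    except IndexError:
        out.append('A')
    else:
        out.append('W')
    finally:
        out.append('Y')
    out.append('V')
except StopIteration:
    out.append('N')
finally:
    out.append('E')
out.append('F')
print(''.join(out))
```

Execution trace: 'U' (try body) → 'H' (inner try body, no exception) → 'W' (inner else) → 'Y' (inner finally) → 'V' (try body, no exception) → 'E' (finally) → 'F' (after the try/except). Output: UHWYVEF

Answer: UHWYVEF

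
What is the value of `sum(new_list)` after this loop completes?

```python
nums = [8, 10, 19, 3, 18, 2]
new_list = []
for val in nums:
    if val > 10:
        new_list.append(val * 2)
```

Sum of doubled values > 10
`new_list` takes the values: [] → [38] → [38, 36]
So `sum(new_list)` = 74

Answer: 74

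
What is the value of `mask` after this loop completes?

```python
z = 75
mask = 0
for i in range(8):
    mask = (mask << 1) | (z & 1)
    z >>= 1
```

Reverse lowest 8 bits of 75
`mask` takes the values: 0 → 1 → 3 → 6 → 13 → 26 → 52 → 105 → 210

Answer: 210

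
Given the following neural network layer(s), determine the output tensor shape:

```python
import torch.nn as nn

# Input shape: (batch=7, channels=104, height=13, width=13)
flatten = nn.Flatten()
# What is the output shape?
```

Input: (7, 104, 13, 13) -> Output: (7, 17576)

Answer: (7, 17576)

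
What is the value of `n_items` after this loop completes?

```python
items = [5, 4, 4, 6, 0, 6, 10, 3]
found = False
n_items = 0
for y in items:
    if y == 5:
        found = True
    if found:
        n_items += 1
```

Count elements after first 5 in [5, 4, 4, 6, 0, 6, 10, 3]
`n_items` takes the values: 0 → 1 → 2 → 3 → 4 → 5 → 6 → 7 → 8

Answer: 8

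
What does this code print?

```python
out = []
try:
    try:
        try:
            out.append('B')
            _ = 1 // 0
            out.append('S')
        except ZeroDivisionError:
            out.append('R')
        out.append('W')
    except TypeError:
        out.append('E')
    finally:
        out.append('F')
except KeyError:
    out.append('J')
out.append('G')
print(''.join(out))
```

Execution trace: 'B' (inner try body) → 'R' (inner except ZeroDivisionError) → 'W' (try body, no exception) → 'F' (finally) → 'G' (after the try/except). Output: BRWFG

Answer: BRWFG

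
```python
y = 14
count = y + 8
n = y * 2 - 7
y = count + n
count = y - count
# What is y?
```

Trace:
`y = 14` → y = 14
`count = y + 8` → count = 22
`n = y * 2 - 7` → n = 21
`y = count + n` → y = 43
`count = y - count` → count = 21
So y = 43

Answer: 43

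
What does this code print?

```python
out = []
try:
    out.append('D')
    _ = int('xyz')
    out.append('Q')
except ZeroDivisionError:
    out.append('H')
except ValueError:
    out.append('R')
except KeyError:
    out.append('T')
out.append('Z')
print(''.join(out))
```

Execution trace: 'D' (try body) → 'R' (except ValueError) → 'Z' (after the try/except). Output: DRZ

Answer: DRZ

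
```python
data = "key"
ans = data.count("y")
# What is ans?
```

Trace:
`data = "key"` → data = 'key'
`ans = data.count("y")` → ans = 1
So ans = 1

Answer: 1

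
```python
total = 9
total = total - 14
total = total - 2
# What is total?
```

Trace:
`total = 9` → total = 9
`total = total - 14` → total = -5
`total = total - 2` → total = -7
So total = -7

Answer: -7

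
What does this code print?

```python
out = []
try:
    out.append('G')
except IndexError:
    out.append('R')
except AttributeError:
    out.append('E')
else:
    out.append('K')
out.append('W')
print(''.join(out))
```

Execution trace: 'G' (try body, no exception) → 'K' (else) → 'W' (after the try/except). Output: GKW

Answer: GKW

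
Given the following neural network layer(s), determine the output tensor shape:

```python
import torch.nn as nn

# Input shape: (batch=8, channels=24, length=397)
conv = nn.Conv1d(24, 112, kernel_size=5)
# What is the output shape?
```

Input: (8, 24, 397) -> Output: (8, 112, 393)

Answer: (8, 112, 393)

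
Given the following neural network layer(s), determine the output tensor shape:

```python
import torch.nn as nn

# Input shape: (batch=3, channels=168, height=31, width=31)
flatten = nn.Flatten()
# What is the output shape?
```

Input: (3, 168, 31, 31) -> Output: (3, 161448)

Answer: (3, 161448)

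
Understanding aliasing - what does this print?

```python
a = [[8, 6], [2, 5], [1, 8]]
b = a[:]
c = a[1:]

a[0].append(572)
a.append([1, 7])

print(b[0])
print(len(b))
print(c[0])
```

Key concept: slice with nested mutation.
Step by step:
`a = [[8, 6], [2, 5], [1, 8]]` → a = [[8, 6], [2, 5], [1, 8]]
`b = a[:]` → b = [[8, 6], [2, 5], [1, 8]]
`c = a[1:]` → c = [[2, 5], [1, 8]]
`a[0].append(572)` → a = [[8, 6, 572], [2, 5], [1, 8]]; b = [[8, 6, 572], [2, 5], [1, 8]]
`a.append([1, 7])` → a = [[8, 6, 572], [2, 5], [1, 8], [1, 7]]
`print(b[0])` → prints [8, 6, 572]
`print(len(b))` → prints 3
`print(c[0])` → prints [2, 5]

Answer:
[8, 6, 572]
3
[2, 5]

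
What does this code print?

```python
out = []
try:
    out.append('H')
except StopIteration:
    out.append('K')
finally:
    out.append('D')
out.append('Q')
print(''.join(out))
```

Execution trace: 'H' (try body, no exception) → 'D' (finally) → 'Q' (after the try/except). Output: HDQ

Answer: HDQ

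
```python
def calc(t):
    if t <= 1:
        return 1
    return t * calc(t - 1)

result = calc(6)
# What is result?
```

calc(6) = 6 * 5 * 4 * 3 * 2 * 1 = 720

Answer: 720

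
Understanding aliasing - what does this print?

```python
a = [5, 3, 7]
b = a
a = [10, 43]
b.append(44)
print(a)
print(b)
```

Key concept: rebinding vs mutation: a is rebound to a new list, b still points at the original.
Step by step:
`a = [5, 3, 7]` → a = [5, 3, 7]
`b = a` → b = [5, 3, 7] (same object as a)
`a = [10, 43]` → a = [10, 43]
`b.append(44)` → b = [5, 3, 7, 44]
`print(a)` → prints [10, 43]
`print(b)` → prints [5, 3, 7, 44]

Answer:
[10, 43]
[5, 3, 7, 44]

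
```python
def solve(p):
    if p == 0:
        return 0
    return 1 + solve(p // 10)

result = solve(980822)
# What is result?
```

Count of digits of 980822: 6

Answer: 6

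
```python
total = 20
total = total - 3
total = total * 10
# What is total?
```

Trace:
`total = 20` → total = 20
`total = total - 3` → total = 17
`total = total * 10` → total = 170
So total = 170

Answer: 170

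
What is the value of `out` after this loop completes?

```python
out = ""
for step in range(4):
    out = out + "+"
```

Repeat '+' 4 times
`out` takes the values: "" → "+" → "++" → "+++" → "++++"

Answer: "++++"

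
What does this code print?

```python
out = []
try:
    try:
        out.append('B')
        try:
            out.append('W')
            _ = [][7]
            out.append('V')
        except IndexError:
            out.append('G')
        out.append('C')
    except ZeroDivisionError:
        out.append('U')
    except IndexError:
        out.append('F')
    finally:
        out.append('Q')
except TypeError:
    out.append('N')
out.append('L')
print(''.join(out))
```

Execution trace: 'B' (try body) → 'W' (inner try body) → 'G' (inner except IndexError) → 'C' (try body, no exception) → 'Q' (finally) → 'L' (after the try/except). Output: BWGCQL

Answer: BWGCQL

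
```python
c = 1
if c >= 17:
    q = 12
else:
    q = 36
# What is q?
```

Trace:
`c = 1` → c = 1
`if c >= 17: ...` → c >= 17 is False, take else branch → q = 36
So q = 36

Answer: 36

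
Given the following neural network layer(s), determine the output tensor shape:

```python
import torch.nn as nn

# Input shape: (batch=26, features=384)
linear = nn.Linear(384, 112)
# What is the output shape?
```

Input: (26, 384) -> Output: (26, 112)

Answer: (26, 112)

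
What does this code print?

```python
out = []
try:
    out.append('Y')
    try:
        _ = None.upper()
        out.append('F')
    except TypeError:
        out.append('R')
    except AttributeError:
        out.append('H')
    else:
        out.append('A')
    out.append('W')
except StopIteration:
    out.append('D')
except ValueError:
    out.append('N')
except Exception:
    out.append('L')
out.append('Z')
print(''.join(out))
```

Execution trace: 'Y' (try body) → 'H' (inner except AttributeError) → 'W' (try body, no exception) → 'Z' (after the try/except). Output: YHWZ

Answer: YHWZ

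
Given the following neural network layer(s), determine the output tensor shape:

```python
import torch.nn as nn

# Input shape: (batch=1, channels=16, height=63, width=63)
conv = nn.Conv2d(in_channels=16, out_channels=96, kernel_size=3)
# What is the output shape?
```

Input: (1, 16, 63, 63) -> Output: (1, 96, 61, 61)

Answer: (1, 96, 61, 61)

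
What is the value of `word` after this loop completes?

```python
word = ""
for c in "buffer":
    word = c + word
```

Reverse 'buffer'
`word` takes the values: "" → "b" → "ub" → "fub" → "ffub" → "effub" → "reffub"

Answer: "reffub"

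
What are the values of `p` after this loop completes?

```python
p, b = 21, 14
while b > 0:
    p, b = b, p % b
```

GCD of 21 and 14
`p` takes the values: 21 → 14 → 7

Answer: 7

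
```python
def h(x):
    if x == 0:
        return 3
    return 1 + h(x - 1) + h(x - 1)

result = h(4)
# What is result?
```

h(x) = 1 + 2·h(x-1), h(0)=3. Closed form: (3+1)·2^4 - 1 = 63.

Answer: 63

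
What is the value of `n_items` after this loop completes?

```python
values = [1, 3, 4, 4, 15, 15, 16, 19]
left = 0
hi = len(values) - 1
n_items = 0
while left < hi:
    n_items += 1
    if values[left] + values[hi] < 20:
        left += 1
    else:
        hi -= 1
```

Steps to find pair summing to 20
`n_items` takes the values: 0 → 1 → 2 → 3 → 4 → 5 → 6 → 7

Answer: 7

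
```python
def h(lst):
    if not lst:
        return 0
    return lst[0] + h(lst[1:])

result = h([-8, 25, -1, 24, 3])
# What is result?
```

(-8) + 25 + (-1) + 24 + 3 + 0 = 43

Answer: 43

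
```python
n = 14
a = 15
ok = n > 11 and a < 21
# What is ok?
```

Trace:
`n = 14` → n = 14
`a = 15` → a = 15
`ok = n > 11 and a < 21` → ok = True
So ok = True

Answer: True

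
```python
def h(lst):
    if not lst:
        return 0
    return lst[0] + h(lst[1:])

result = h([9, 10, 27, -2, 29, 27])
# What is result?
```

9 + 10 + 27 + (-2) + 29 + 27 + 0 = 100

Answer: 100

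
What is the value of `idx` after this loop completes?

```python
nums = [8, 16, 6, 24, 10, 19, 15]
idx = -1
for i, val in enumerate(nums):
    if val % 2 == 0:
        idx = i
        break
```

First even number index in [8, 16, 6, 24, 10, 19, 15]
`idx` takes the values: -1 → 0

Answer: 0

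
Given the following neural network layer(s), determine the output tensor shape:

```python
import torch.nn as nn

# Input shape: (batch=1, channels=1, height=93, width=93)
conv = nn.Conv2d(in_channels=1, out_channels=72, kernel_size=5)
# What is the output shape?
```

Input: (1, 1, 93, 93) -> Output: (1, 72, 89, 89)

Answer: (1, 72, 89, 89)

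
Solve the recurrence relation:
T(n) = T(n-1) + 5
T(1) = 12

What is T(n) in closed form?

Unrolling: T(n) = T(1) + 5·(n-1) = 12 + 5(n-1) = 5n + 7.

Answer: T(n) = 5n + 7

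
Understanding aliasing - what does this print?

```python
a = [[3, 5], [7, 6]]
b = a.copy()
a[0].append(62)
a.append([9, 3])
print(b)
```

Key concept: shallow copy with nested lists.
Step by step:
`a = [[3, 5], [7, 6]]` → a = [[3, 5], [7, 6]]
`b = a.copy()` → b = [[3, 5], [7, 6]]
`a[0].append(62)` → a = [[3, 5, 62], [7, 6]]; b = [[3, 5, 62], [7, 6]]
`a.append([9, 3])` → a = [[3, 5, 62], [7, 6], [9, 3]]
`print(b)` → prints [[3, 5, 62], [7, 6]]

Answer: [[3, 5, 62], [7, 6]]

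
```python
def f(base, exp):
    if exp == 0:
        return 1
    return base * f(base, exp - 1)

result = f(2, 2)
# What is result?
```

f(2, 2) = 2 * 2 = 4

Answer: 4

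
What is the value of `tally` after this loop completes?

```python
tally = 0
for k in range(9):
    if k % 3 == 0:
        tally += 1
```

Count numbers divisible by 3 in range(9)
`tally` takes the values: 0 → 1 → 2 → 3

Answer: 3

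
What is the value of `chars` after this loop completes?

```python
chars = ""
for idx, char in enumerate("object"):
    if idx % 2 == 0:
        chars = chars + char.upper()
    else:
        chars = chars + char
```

Uppercase even positions in 'object'
`chars` takes the values: "" → "O" → "Ob" → "ObJ" → "ObJe" → "ObJeC" → "ObJeCt"

Answer: "ObJeCt"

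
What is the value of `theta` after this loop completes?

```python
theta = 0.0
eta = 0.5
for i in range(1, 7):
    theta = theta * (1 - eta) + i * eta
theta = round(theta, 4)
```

Moving average with lr=0.5
`theta` takes the values: 0.0 → 0.5 → 1.25 → 2.125 → 3.0625 → 4.03125 → 5.015625 → 5.0156

Answer: 5.0156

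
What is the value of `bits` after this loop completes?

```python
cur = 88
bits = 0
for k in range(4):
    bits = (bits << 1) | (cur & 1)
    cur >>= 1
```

Reverse lowest 4 bits of 88
`bits` takes the values: 0 → 1

Answer: 1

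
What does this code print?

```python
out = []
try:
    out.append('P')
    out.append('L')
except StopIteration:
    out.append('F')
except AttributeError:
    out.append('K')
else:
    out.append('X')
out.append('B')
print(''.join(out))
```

Execution trace: 'P' (try body) → 'L' (try body, no exception) → 'X' (else) → 'B' (after the try/except). Output: PLXB

Answer: PLXB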